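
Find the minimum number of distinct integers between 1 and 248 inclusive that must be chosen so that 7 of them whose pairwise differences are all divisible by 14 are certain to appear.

85

Integers whose pairwise differences are multiples of 14 are exactly those sharing a remainder mod 14. The 14 residue classes mod 14 are the pigeonholes.
With 84 integers one could put 6 in each residue class and have no class reach 7.
The 85th integer pushes some class to 7, so 14·6 + 1 = 85.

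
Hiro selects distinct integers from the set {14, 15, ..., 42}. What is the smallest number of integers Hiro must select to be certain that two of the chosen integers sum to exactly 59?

Group the elements by complementary pair {x, 59−x}: {17,42}, {18,41}, {19,40}, …, giving 13 two-element pairs and 3 integers whose partner 59−x falls outside [14,42].
Treating each of those 16 groups as a pigeonhole, one can pick one integer per group — 16 integers — with no two summing to 59.
The 17th integer lands in an occupied pair, forcing a sum of 59.

17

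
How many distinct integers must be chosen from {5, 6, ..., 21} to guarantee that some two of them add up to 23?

Group the elements by complementary pair {x, 23−x}: {5,18}, {6,17}, {7,16}, …, giving 7 two-element pairs and 3 integers whose partner 23−x falls outside [5,21].
Treating each of those 10 groups as a pigeonhole, one can pick one integer per group — 10 integers — with no two summing to 23.
The 11th integer lands in an occupied pair, forcing a sum of 23.

11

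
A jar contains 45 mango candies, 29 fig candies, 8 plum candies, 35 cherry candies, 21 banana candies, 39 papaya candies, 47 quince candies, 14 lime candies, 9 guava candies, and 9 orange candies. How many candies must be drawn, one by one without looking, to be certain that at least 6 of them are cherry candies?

In the worst case for collecting cherry candies, every non-cherry candy comes out first.
There are 45 + 29 + 8 + 21 + 39 + 47 + 14 + 9 + 9 = 221 non-cherry candies altogether.
After those, each further candy must be cherry, so 221 + 6 = 227 draws guarantee 6 cherry candies.

227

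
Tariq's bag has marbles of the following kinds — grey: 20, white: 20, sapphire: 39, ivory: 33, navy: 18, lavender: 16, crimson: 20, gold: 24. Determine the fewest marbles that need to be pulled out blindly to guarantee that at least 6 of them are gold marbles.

172

In the worst case for collecting gold marbles, every non-gold marble comes out first.
There are 20 + 20 + 39 + 33 + 18 + 16 + 20 = 166 non-gold marbles altogether.
After those, each further marble must be gold, so 166 + 6 = 172 draws guarantee 6 gold marbles.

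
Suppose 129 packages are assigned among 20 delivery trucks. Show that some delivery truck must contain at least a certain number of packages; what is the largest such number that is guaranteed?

7

By the pigeonhole principle, the 20 delivery trucks are the holes and the 129 packages are the pigeons.
If every delivery truck held at most 6 packages, the total would be at most 20 × 6 = 120, which is less than 129.
So some delivery truck holds at least ⌈129/20⌉ = 7 packages.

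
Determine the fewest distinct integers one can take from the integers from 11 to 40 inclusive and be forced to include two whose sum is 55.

Two chosen integers sum to 55 exactly when both halves of some pair {x, 55−x} with 15 ≤ x ≤ 55−x ≤ 40 are chosen — 13 such pairs.
The remaining 4 elements (those with no distinct partner in range) can never complete a 55-sum, so the worst case takes all of them and one from each pair: 4 + 13 = 17.
The 18th integer has to be the second member of some pair, so 17 + 1 = 18.

18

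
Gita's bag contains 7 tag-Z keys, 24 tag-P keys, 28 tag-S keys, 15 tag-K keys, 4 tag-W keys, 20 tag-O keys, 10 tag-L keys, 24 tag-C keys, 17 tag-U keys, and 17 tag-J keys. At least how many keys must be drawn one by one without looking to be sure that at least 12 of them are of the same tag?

99

Put each drawn key into a box by tag. The largest draw with every box below 12 takes min(count, 11) from each tag; tags with fewer than 11 contribute all they have.
Σ min(cᵢ, 11) = 7 + 11 + 11 + 11 + 4 + 11 + 10 + 11 + 11 + 11 = 98.
Draw number 98 + 1 = 99 must push one box to 12.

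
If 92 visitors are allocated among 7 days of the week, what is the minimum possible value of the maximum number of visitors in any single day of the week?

14

By the pigeonhole principle, the 7 days of the week are the holes and the 92 visitors are the pigeons.
If every day of the week held at most 13 visitors, the total would be at most 7 × 13 = 91, which is less than 92.
So some day of the week holds at least ⌈92/7⌉ = 14 visitors.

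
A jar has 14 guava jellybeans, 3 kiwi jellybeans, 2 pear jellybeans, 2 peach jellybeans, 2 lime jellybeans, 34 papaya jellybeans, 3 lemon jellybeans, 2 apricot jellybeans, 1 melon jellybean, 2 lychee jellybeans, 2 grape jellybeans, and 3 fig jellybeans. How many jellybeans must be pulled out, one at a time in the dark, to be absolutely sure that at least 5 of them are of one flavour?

By the pigeonhole principle, put each drawn jellybean into a box by flavour. The largest draw with every box below 5 takes min(count, 4) from each flavour; flavours with fewer than 4 contribute all they have.
Σ min(cᵢ, 4) = 4 + 3 + 2 + 2 + 2 + 4 + 3 + 2 + 1 + 2 + 2 + 3 = 30.
Draw number 30 + 1 = 31 must push one box to 5.

31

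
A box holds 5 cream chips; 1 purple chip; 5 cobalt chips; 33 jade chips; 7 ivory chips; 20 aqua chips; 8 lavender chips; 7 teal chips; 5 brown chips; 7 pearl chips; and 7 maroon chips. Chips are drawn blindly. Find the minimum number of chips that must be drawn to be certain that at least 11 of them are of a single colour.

The 11 colours are the holes; the chips drawn are the pigeons.
To avoid 11 of any one colour, the worst case takes at most 10 of each colour, or every chip of a colour that has fewer than 10.
That gives 5 + 1 + 5 + 10 + 7 + 10 + 8 + 7 + 5 + 7 + 7 = 72 chips with no colour reaching 11.
The next chip forces some colour to 11, so 72 + 1 = 73.

73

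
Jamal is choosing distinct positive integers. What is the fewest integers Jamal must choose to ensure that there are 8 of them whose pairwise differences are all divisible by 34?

Integers whose pairwise differences are multiples of 34 are exactly those sharing a remainder mod 34. By the pigeonhole principle, the 34 residue classes mod 34 are the pigeonholes.
With 238 integers one could put 7 in each residue class and have no class reach 8.
The 239th integer pushes some class to 8, so 34·7 + 1 = 239.

239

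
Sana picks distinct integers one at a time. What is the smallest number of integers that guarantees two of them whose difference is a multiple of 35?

36

Integers whose pairwise differences are multiples of 35 are exactly those sharing a remainder mod 35. Pigeonhole: the 35 residue classes mod 35 are the pigeonholes.
With 35 integers one could put 1 in each residue class and have no class reach 2.
The 36th integer pushes some class to 2, so 35·1 + 1 = 36.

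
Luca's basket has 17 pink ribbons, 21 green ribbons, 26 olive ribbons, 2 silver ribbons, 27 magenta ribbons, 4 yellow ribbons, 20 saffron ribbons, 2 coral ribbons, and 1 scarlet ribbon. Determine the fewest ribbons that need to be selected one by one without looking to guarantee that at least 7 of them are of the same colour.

An adversary could hand out at most 6 ribbons per colour (4 colours run out sooner): 6 + 6 + 6 + 2 + 6 + 4 + 6 + 2 + 1 = 39 ribbons and still no colour has 7.
By the pigeonhole principle, one more ribbon lands in a colour already at 6, so 40 draws are enough and 39 are not.

40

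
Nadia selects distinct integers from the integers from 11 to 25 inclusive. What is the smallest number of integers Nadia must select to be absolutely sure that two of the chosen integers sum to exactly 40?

A set avoiding the sum 40 can contain at most one of each pair {x, 40−x}, plus the 5 elements whose complement lies outside the range or equal to its own complement.
The integers 11, …, 20 (10 of them) are such a set: any two sum to at least 11+12 = 23 and at most 19+20 = 39 < 40.
Pigeonhole: any 11th integer completes one of the 5 pairs, so 11 choices force a sum of 40.

11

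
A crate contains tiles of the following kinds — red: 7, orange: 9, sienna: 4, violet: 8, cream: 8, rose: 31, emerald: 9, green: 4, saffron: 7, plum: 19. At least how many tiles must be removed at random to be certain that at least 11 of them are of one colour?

77

Put each drawn tile into a box by colour. The largest draw with every box below 11 takes min(count, 10) from each colour; colours with fewer than 10 contribute all they have.
Σ min(cᵢ, 10) = 7 + 9 + 4 + 8 + 8 + 10 + 9 + 4 + 7 + 10 = 76.
Draw number 76 + 1 = 77 must push one box to 11.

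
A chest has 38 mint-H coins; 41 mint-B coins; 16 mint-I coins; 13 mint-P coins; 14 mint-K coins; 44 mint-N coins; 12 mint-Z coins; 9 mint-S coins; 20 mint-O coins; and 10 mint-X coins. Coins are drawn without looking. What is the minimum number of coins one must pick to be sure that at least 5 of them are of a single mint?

41

An adversary could hand out at most 4 coins per mint: 4 + 4 + 4 + 4 + 4 + 4 + 4 + 4 + 4 + 4 = 40 coins and still no mint has 5.
By the pigeonhole principle, one more coin lands in a mint already at 4, so 41 draws are enough and 40 are not.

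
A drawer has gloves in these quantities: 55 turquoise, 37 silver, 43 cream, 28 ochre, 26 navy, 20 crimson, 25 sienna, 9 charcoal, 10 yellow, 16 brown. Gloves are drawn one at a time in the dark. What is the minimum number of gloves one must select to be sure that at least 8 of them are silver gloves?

240

In the worst case for collecting silver gloves, every non-silver glove comes out first.
There are 55 + 43 + 28 + 26 + 20 + 25 + 9 + 10 + 16 = 232 non-silver gloves altogether.
After those, each further glove must be silver, so 232 + 8 = 240 draws guarantee 8 silver gloves.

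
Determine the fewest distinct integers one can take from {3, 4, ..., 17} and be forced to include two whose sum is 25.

11

Two chosen integers sum to 25 exactly when both halves of some pair {x, 25−x} with 8 ≤ x ≤ 25−x ≤ 17 are chosen — 5 such pairs.
The remaining 5 elements (those with no distinct partner in range) can never complete a 25-sum, so the worst case takes all of them and one from each pair: 5 + 5 = 10.
Pigeonhole: the 11th integer has to be the second member of some pair, so 10 + 1 = 11.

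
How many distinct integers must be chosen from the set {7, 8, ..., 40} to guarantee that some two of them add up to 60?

25

A set avoiding the sum 60 can contain at most one of each pair {x, 60−x}, plus the 14 elements whose complement lies outside the range or equal to its own complement.
The integers 7, …, 30 (24 of them) are such a set: any two sum to at least 7+8 = 15 and at most 29+30 = 59 < 60.
Any 25th integer completes one of the 10 pairs, so 25 choices force a sum of 60.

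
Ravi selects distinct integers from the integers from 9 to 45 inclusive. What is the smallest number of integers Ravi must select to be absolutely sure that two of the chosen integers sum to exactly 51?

Group the elements by complementary pair {x, 51−x}: {9,42}, {10,41}, {11,40}, …, giving 17 two-element pairs and 3 integers whose partner 51−x falls outside [9,45].
By pigeonhole, treating each of those 20 groups as a pigeonhole, one can pick one integer per group — 20 integers — with no two summing to 51.
The 21st integer lands in an occupied pair, forcing a sum of 51.

21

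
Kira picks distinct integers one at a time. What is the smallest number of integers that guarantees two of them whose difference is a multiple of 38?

Integers whose pairwise differences are multiples of 38 are exactly those sharing a remainder mod 38. The 38 residue classes mod 38 are the pigeonholes.
With 38 integers one could put 1 in each residue class and have no class reach 2.
The 39th integer pushes some class to 2, so 38·1 + 1 = 39.

39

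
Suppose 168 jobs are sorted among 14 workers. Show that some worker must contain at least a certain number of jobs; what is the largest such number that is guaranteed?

Pigeonhole: the 14 workers are the holes and the 168 jobs are the pigeons.
If every worker held at most 11 jobs, the total would be at most 14 × 11 = 154, which is less than 168.
So some worker holds at least ⌈168/14⌉ = 12 jobs.

12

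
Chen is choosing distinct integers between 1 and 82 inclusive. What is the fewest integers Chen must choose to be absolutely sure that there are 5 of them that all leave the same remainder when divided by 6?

The 6 residue classes mod 6 are the pigeonholes.
With 24 integers one could put 4 in each residue class and have no class reach 5.
The 25th integer pushes some class to 5, so 6·4 + 1 = 25.

25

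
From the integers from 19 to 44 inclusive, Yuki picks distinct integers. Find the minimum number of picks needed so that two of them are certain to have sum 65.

Group the elements by complementary pair {x, 65−x}: {21,44}, {22,43}, {23,42}, …, giving 12 two-element pairs and 2 integers whose partner 65−x falls outside [19,44].
Treating each of those 14 groups as a pigeonhole, one can pick one integer per group — 14 integers — with no two summing to 65.
The 15th integer lands in an occupied pair, forcing a sum of 65.

15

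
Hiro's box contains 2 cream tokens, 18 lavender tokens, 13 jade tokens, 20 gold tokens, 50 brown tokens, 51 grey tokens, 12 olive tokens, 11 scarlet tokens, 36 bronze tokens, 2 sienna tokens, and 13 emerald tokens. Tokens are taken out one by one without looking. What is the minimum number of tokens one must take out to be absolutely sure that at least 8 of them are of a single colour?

68

An adversary could hand out at most 7 tokens per colour (cream, sienna run out sooner): 2 + 7 + 7 + 7 + 7 + 7 + 7 + 7 + 7 + 2 + 7 = 67 tokens and still no colour has 8.
By the pigeonhole principle, one more token lands in a colour already at 7, so 68 draws are enough and 67 are not.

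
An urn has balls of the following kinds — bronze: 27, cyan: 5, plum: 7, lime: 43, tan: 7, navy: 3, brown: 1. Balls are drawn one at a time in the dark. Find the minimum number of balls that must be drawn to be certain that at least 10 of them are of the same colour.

42

An adversary could hand out at most 9 balls per colour (5 colours run out sooner): 9 + 5 + 7 + 9 + 7 + 3 + 1 = 41 balls and still no colour has 10.
Pigeonhole: one more ball lands in a colour already at 9, so 42 draws are enough and 41 are not.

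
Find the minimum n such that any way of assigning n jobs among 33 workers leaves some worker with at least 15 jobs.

463

With 462 jobs one could put exactly 14 in each of the 33 workers, and no worker would reach 15.
By the pigeonhole principle, one more job must land in a worker that already has 14, giving it 15.
So 33 × 14 + 1 = 463 jobs are required.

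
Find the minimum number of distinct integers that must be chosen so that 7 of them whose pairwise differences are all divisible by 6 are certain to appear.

Integers whose pairwise differences are multiples of 6 are exactly those sharing a remainder mod 6. The 6 residue classes mod 6 are the pigeonholes.
With 36 integers one could put 6 in each residue class and have no class reach 7.
The 37th integer pushes some class to 7, so 6·6 + 1 = 37.

37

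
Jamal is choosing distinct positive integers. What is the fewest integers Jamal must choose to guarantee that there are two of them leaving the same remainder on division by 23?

Pigeonhole: the 23 residue classes mod 23 are the pigeonholes.
With 23 integers one could put 1 in each residue class and have no class reach 2.
The 24th integer pushes some class to 2, so 23·1 + 1 = 24.

24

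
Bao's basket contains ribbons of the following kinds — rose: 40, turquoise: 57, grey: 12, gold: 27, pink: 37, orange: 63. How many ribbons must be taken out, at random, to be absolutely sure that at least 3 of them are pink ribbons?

In the worst case for collecting pink ribbons, every non-pink ribbon comes out first.
There are 40 + 57 + 12 + 27 + 63 = 199 non-pink ribbons altogether.
After those, each further ribbon must be pink, so 199 + 3 = 202 draws guarantee 3 pink ribbons.

202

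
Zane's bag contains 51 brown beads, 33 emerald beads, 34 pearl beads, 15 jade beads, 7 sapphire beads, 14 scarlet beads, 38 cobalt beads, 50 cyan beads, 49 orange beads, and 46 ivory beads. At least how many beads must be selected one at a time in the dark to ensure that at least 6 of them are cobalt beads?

In the worst case for collecting cobalt beads, every non-cobalt bead comes out first.
There are 51 + 33 + 34 + 15 + 7 + 14 + 50 + 49 + 46 = 299 non-cobalt beads altogether.
After those, each further bead must be cobalt, so 299 + 6 = 305 draws guarantee 6 cobalt beads.

305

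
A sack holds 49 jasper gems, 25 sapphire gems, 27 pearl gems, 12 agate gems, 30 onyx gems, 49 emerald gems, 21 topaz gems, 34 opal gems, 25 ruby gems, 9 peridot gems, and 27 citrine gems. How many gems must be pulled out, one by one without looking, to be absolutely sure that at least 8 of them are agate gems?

304

In the worst case for collecting agate gems, every non-agate gem comes out first.
There are 49 + 25 + 27 + 30 + 49 + 21 + 34 + 25 + 9 + 27 = 296 non-agate gems altogether.
After those, each further gem must be agate, so 296 + 8 = 304 draws guarantee 8 agate gems.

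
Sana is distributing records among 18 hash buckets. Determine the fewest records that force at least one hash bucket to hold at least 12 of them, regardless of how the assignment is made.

With 198 records one could put exactly 11 in each of the 18 hash buckets, and no hash bucket would reach 12.
One more record must land in a hash bucket that already has 11, giving it 12.
So 18 × 11 + 1 = 199 records are required.

199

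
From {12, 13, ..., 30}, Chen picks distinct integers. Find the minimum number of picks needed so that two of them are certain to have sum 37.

13

Group the elements by complementary pair {x, 37−x}: {12,25}, {13,24}, {14,23}, …, giving 7 two-element pairs and 5 integers whose partner 37−x falls outside [12,30].
By the pigeonhole principle, treating each of those 12 groups as a pigeonhole, one can pick one integer per group — 12 integers — with no two summing to 37.
The 13th integer lands in an occupied pair, forcing a sum of 37.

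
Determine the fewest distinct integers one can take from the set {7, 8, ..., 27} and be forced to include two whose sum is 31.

A set avoiding the sum 31 can contain at most one of each pair {x, 31−x}, plus the 3 elements whose complement lies outside the range.
The integers 16, …, 27 (12 of them) are such a set: any two sum to at least 16+17 = 33 > 31.
Pigeonhole: any 13th integer completes one of the 9 pairs, so 13 choices force a sum of 31.

13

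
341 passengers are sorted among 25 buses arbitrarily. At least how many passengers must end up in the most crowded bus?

14

The 25 buses are the holes and the 341 passengers are the pigeons.
If every bus held at most 13 passengers, the total would be at most 25 × 13 = 325, which is less than 341.
So some bus holds at least ⌈341/25⌉ = 14 passengers.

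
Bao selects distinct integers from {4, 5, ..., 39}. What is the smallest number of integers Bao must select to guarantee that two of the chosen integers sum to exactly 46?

A set avoiding the sum 46 can contain at most one of each pair {x, 46−x}, plus the 4 elements whose complement lies outside the range or equal to its own complement.
The integers 4, …, 23 (20 of them) are such a set: any two sum to at least 4+5 = 9 and at most 22+23 = 45 < 46.
Any 21st integer completes one of the 16 pairs, so 21 choices force a sum of 46.

21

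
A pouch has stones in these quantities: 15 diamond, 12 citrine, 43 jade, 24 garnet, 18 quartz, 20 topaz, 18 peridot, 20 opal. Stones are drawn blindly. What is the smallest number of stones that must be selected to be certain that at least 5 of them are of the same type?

33

An adversary could hand out at most 4 stones per type: 4 + 4 + 4 + 4 + 4 + 4 + 4 + 4 = 32 stones and still no type has 5.
By pigeonhole, one more stone lands in a type already at 4, so 33 draws are enough and 32 are not.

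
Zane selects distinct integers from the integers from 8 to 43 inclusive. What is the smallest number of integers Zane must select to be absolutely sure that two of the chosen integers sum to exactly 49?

Group the elements by complementary pair {x, 49−x}: {8,41}, {9,40}, {10,39}, …, giving 17 two-element pairs and 2 integers whose partner 49−x falls outside [8,43].
By pigeonhole, treating each of those 19 groups as a pigeonhole, one can pick one integer per group — 19 integers — with no two summing to 49.
The 20th integer lands in an occupied pair, forcing a sum of 49.

20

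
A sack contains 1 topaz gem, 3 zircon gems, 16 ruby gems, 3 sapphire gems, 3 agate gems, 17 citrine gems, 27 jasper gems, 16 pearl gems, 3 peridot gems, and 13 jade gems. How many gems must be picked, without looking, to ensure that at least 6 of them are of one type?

An adversary could hand out at most 5 gems per type (5 types run out sooner): 1 + 3 + 5 + 3 + 3 + 5 + 5 + 5 + 3 + 5 = 38 gems and still no type has 6.
One more gem lands in a type already at 5, so 39 draws are enough and 38 are not.

39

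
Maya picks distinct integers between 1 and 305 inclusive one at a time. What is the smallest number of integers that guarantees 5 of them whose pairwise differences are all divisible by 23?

93

Integers whose pairwise differences are multiples of 23 are exactly those sharing a remainder mod 23. The 23 residue classes mod 23 are the pigeonholes.
With 92 integers one could put 4 in each residue class and have no class reach 5.
The 93rd integer pushes some class to 5, so 23·4 + 1 = 93.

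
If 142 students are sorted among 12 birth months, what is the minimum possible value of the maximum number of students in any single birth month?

The 12 birth months are the holes and the 142 students are the pigeons.
If every birth month held at most 11 students, the total would be at most 12 × 11 = 132, which is less than 142.
So some birth month holds at least ⌈142/12⌉ = 12 students.

12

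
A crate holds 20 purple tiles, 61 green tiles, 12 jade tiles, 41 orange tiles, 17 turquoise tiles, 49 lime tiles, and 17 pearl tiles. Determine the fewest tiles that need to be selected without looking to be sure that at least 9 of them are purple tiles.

206

In the worst case for collecting purple tiles, every non-purple tile comes out first.
There are 61 + 12 + 41 + 17 + 49 + 17 = 197 non-purple tiles altogether.
After those, each further tile must be purple, so 197 + 9 = 206 draws guarantee 9 purple tiles.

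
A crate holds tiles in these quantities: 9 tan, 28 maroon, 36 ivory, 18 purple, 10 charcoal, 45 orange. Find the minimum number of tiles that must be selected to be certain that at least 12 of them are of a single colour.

By pigeonhole, put each drawn tile into a box by colour. The largest draw with every box below 12 takes min(count, 11) from each colour; colours with fewer than 11 contribute all they have.
Σ min(cᵢ, 11) = 9 + 11 + 11 + 11 + 10 + 11 = 63.
Draw number 63 + 1 = 64 must push one box to 12.

64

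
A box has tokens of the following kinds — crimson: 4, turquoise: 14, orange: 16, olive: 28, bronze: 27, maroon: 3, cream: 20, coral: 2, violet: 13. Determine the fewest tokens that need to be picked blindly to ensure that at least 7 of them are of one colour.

46

By the pigeonhole principle, put each drawn token into a box by colour. The largest draw with every box below 7 takes min(count, 6) from each colour; colours with fewer than 6 contribute all they have.
Σ min(cᵢ, 6) = 4 + 6 + 6 + 6 + 6 + 3 + 6 + 2 + 6 = 45.
Draw number 45 + 1 = 46 must push one box to 7.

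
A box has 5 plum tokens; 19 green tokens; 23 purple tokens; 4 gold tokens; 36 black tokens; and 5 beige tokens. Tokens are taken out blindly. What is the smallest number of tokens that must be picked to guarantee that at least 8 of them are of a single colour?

An adversary could hand out at most 7 tokens per colour (plum, gold, beige run out sooner): 5 + 7 + 7 + 4 + 7 + 5 = 35 tokens and still no colour has 8.
One more token lands in a colour already at 7, so 36 draws are enough and 35 are not.

36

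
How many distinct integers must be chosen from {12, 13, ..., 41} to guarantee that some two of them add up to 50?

Group the elements by complementary pair {x, 50−x}: {12,38}, {13,37}, {14,36}, …, giving 13 two-element pairs, the single value 25 (it cannot pair with itself since the integers are distinct), and 3 integers whose partner 50−x falls outside [12,41].
Treating each of those 17 groups as a pigeonhole, one can pick one integer per group — 17 integers — with no two summing to 50.
The 18th integer lands in an occupied pair, forcing a sum of 50.

18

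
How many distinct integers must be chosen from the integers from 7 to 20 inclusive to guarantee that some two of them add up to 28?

9

A set avoiding the sum 28 can contain at most one of each pair {x, 28−x}, plus the 2 elements whose complement lies outside the range or equal to its own complement.
The integers 7, …, 14 (8 of them) are such a set: any two sum to at least 7+8 = 15 and at most 13+14 = 27 < 28.
Any 9th integer completes one of the 6 pairs, so 9 choices force a sum of 28.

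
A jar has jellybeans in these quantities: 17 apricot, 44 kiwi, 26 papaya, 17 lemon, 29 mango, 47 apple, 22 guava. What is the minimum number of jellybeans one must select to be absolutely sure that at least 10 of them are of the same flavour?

64

By pigeonhole, put each drawn jellybean into a box by flavour. The largest draw with every box below 10 takes min(count, 9) from each flavour.
Σ min(cᵢ, 9) = 9 + 9 + 9 + 9 + 9 + 9 + 9 = 63.
Draw number 63 + 1 = 64 must push one box to 10.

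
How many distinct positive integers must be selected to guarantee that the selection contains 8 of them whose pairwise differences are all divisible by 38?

267

Integers whose pairwise differences are multiples of 38 are exactly those sharing a remainder mod 38. The 38 residue classes mod 38 are the pigeonholes.
With 266 integers one could put 7 in each residue class and have no class reach 8.
The 267th integer pushes some class to 8, so 38·7 + 1 = 267.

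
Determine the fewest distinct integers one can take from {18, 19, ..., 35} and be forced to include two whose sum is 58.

13

Group the elements by complementary pair {x, 58−x}: {23,35}, {24,34}, {25,33}, …, giving 6 two-element pairs, the single value 29 (it cannot pair with itself since the integers are distinct), and 5 integers whose partner 58−x falls outside [18,35].
Treating each of those 12 groups as a pigeonhole, one can pick one integer per group — 12 integers — with no two summing to 58.
The 13th integer lands in an occupied pair, forcing a sum of 58.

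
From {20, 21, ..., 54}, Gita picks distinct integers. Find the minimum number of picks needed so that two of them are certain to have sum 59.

Two chosen integers sum to 59 exactly when both halves of some pair {x, 59−x} with 20 ≤ x ≤ 59−x ≤ 39 are chosen — 10 such pairs.
The remaining 15 elements (those with no distinct partner in range) can never complete a 59-sum, so the worst case takes all of them and one from each pair: 15 + 10 = 25.
The 26th integer has to be the second member of some pair, so 25 + 1 = 26.

26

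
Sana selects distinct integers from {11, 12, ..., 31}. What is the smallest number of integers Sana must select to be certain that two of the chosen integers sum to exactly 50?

16

Two chosen integers sum to 50 exactly when both halves of some pair {x, 50−x} with 19 ≤ x ≤ 50−x ≤ 31 are chosen — 6 such pairs.
The remaining 9 elements (those with no distinct partner in range) can never complete a 50-sum, so the worst case takes all of them and one from each pair: 9 + 6 = 15.
The 16th integer has to be the second member of some pair, so 15 + 1 = 16.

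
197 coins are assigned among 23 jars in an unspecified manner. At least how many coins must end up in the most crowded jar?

The 23 jars are the holes and the 197 coins are the pigeons.
If every jar held at most 8 coins, the total would be at most 23 × 8 = 184, which is less than 197.
So some jar holds at least ⌈197/23⌉ = 9 coins.

9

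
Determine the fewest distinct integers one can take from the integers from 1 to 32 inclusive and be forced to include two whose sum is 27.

20

A set avoiding the sum 27 can contain at most one of each pair {x, 27−x}, plus the 6 elements whose complement lies outside the range.
The integers 14, …, 32 (19 of them) are such a set: any two sum to at least 14+15 = 29 > 27.
By pigeonhole, any 20th integer completes one of the 13 pairs, so 20 choices force a sum of 27.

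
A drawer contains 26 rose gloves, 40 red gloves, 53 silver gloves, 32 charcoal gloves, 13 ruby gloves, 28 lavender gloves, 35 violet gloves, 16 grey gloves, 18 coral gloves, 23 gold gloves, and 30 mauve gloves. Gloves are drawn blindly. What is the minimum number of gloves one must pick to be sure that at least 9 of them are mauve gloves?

293

In the worst case for collecting mauve gloves, every non-mauve glove comes out first.
There are 26 + 40 + 53 + 32 + 13 + 28 + 35 + 16 + 18 + 23 = 284 non-mauve gloves altogether.
After those, each further glove must be mauve, so 284 + 9 = 293 draws guarantee 9 mauve gloves.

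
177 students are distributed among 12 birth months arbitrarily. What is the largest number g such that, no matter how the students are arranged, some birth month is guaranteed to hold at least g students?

15

The 12 birth months are the holes and the 177 students are the pigeons.
If every birth month held at most 14 students, the total would be at most 12 × 14 = 168, which is less than 177.
So some birth month holds at least ⌈177/12⌉ = 15 students.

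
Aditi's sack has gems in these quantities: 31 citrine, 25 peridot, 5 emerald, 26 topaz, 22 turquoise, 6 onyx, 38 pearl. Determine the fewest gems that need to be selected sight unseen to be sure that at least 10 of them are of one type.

57

An adversary could hand out at most 9 gems per type (emerald, onyx run out sooner): 9 + 9 + 5 + 9 + 9 + 6 + 9 = 56 gems and still no type has 10.
By the pigeonhole principle, one more gem lands in a type already at 9, so 57 draws are enough and 56 are not.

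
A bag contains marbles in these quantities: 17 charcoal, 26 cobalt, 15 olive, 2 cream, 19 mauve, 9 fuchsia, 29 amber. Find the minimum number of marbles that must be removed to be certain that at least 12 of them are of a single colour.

An adversary could hand out at most 11 marbles per colour (cream, fuchsia run out sooner): 11 + 11 + 11 + 2 + 11 + 9 + 11 = 66 marbles and still no colour has 12.
Pigeonhole: one more marble lands in a colour already at 11, so 67 draws are enough and 66 are not.

67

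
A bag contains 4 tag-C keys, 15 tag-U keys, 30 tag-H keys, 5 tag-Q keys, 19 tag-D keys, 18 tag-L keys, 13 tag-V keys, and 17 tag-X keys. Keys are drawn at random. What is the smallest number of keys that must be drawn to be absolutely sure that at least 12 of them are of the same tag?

The 8 tags are the holes; the keys drawn are the pigeons.
To avoid 12 of any one tag, the worst case takes at most 11 of each tag, or every key of a tag that has fewer than 11.
That gives 4 + 11 + 11 + 5 + 11 + 11 + 11 + 11 = 75 keys with no tag reaching 12.
The next key forces some tag to 12, so 75 + 1 = 76.

76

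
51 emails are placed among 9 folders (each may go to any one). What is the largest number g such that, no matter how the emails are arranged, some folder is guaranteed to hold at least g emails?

The 9 folders are the holes and the 51 emails are the pigeons.
If every folder held at most 5 emails, the total would be at most 9 × 5 = 45, which is less than 51.
So some folder holds at least ⌈51/9⌉ = 6 emails.

6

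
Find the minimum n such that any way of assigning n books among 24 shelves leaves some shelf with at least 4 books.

73

With 72 books one could put exactly 3 in each of the 24 shelves, and no shelf would reach 4.
By pigeonhole, one more book must land in a shelf that already has 3, giving it 4.
So 24 × 3 + 1 = 73 books are required.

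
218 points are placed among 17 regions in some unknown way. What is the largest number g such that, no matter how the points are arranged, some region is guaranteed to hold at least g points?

13

Pigeonhole: the 17 regions are the holes and the 218 points are the pigeons.
If every region held at most 12 points, the total would be at most 17 × 12 = 204, which is less than 218.
So some region holds at least ⌈218/17⌉ = 13 points.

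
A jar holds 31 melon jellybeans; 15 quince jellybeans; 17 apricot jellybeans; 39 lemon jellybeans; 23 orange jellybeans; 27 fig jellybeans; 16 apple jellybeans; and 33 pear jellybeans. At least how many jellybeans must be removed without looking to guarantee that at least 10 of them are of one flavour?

73

An adversary could hand out at most 9 jellybeans per flavour: 9 + 9 + 9 + 9 + 9 + 9 + 9 + 9 = 72 jellybeans and still no flavour has 10.
By the pigeonhole principle, one more jellybean lands in a flavour already at 9, so 73 draws are enough and 72 are not.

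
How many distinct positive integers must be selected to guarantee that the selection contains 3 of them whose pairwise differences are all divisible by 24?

Integers whose pairwise differences are multiples of 24 are exactly those sharing a remainder mod 24. The 24 residue classes mod 24 are the pigeonholes.
With 48 integers one could put 2 in each residue class and have no class reach 3.
The 49th integer pushes some class to 3, so 24·2 + 1 = 49.

49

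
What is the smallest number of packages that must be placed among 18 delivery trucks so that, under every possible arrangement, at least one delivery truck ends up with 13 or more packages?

217

With 216 packages one could put exactly 12 in each of the 18 delivery trucks, and no delivery truck would reach 13.
Pigeonhole: one more package must land in a delivery truck that already has 12, giving it 13.
So 18 × 12 + 1 = 217 packages are required.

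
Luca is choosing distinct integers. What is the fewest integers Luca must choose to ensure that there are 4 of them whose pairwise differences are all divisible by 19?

58

Integers whose pairwise differences are multiples of 19 are exactly those sharing a remainder mod 19. Pigeonhole: the 19 residue classes mod 19 are the pigeonholes.
With 57 integers one could put 3 in each residue class and have no class reach 4.
The 58th integer pushes some class to 4, so 19·3 + 1 = 58.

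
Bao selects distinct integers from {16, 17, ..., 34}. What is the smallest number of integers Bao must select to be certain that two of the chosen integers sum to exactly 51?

A set avoiding the sum 51 can contain at most one of each pair {x, 51−x}, plus the 1 element whose complement lies outside the range.
The integers 16, …, 25 (10 of them) are such a set: any two sum to at least 16+17 = 33 and at most 24+25 = 49 < 51.
By the pigeonhole principle, any 11th integer completes one of the 9 pairs, so 11 choices force a sum of 51.

11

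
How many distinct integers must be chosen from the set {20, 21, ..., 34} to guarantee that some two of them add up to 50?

11

A set avoiding the sum 50 can contain at most one of each pair {x, 50−x}, plus the 5 elements whose complement lies outside the range or equal to its own complement.
The integers 25, …, 34 (10 of them) are such a set: any two sum to at least 25+26 = 51 > 50.
Any 11th integer completes one of the 5 pairs, so 11 choices force a sum of 50.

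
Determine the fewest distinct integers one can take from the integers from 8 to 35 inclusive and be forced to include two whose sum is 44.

16

Two chosen integers sum to 44 exactly when both halves of some pair {x, 44−x} with 9 ≤ x ≤ 44−x ≤ 35 are chosen — 13 such pairs.
The remaining 2 elements (those with no distinct partner in range) can never complete a 44-sum, so the worst case takes all of them and one from each pair: 2 + 13 = 15.
The 16th integer has to be the second member of some pair, so 15 + 1 = 16.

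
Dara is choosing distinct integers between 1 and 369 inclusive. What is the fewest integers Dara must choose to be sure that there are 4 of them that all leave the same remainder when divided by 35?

Pigeonhole: the 35 residue classes mod 35 are the pigeonholes.
With 105 integers one could put 3 in each residue class and have no class reach 4.
The 106th integer pushes some class to 4, so 35·3 + 1 = 106.

106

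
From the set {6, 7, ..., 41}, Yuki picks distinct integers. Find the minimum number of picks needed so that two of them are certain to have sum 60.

26

A set avoiding the sum 60 can contain at most one of each pair {x, 60−x}, plus the 14 elements whose complement lies outside the range or equal to its own complement.
The integers 6, …, 30 (25 of them) are such a set: any two sum to at least 6+7 = 13 and at most 29+30 = 59 < 60.
Pigeonhole: any 26th integer completes one of the 11 pairs, so 26 choices force a sum of 60.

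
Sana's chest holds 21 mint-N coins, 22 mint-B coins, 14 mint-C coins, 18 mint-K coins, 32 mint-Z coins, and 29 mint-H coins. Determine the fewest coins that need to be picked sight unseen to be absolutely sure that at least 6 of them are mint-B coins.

In the worst case for collecting mint-B coins, every non-mint-B coin comes out first.
There are 21 + 14 + 18 + 32 + 29 = 114 non-mint-B coins altogether.
After those, each further coin must be mint-B, so 114 + 6 = 120 draws guarantee 6 mint-B coins.

120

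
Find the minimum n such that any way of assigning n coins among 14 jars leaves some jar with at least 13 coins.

169

With 168 coins one could put exactly 12 in each of the 14 jars, and no jar would reach 13.
One more coin must land in a jar that already has 12, giving it 13.
So 14 × 12 + 1 = 169 coins are required.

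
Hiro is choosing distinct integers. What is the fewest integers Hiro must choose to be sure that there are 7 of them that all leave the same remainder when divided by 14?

Pigeonhole: the 14 residue classes mod 14 are the pigeonholes.
With 84 integers one could put 6 in each residue class and have no class reach 7.
The 85th integer pushes some class to 7, so 14·6 + 1 = 85.

85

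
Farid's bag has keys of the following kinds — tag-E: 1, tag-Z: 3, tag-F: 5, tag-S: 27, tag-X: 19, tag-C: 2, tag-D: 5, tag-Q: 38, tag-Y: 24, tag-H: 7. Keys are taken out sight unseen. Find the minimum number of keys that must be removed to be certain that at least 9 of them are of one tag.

Put each drawn key into a box by tag. The largest draw with every box below 9 takes min(count, 8) from each tag; tags with fewer than 8 contribute all they have.
Σ min(cᵢ, 8) = 1 + 3 + 5 + 8 + 8 + 2 + 5 + 8 + 8 + 7 = 55.
Draw number 55 + 1 = 56 must push one box to 9.

56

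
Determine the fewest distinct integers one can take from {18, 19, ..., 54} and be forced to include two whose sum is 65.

23

Group the elements by complementary pair {x, 65−x}: {18,47}, {19,46}, {20,45}, …, giving 15 two-element pairs and 7 integers whose partner 65−x falls outside [18,54].
Pigeonhole: treating each of those 22 groups as a pigeonhole, one can pick one integer per group — 22 integers — with no two summing to 65.
The 23rd integer lands in an occupied pair, forcing a sum of 65.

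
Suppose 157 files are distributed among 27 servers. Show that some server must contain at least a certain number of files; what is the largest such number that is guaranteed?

6

By the pigeonhole principle, the 27 servers are the holes and the 157 files are the pigeons.
If every server held at most 5 files, the total would be at most 27 × 5 = 135, which is less than 157.
So some server holds at least ⌈157/27⌉ = 6 files.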